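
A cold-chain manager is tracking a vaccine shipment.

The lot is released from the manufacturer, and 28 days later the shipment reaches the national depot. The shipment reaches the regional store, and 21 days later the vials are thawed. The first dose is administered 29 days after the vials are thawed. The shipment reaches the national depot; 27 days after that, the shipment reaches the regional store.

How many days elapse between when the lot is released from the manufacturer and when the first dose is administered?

105 days

Causal path: the lot is released from the manufacturer → the shipment reaches the national depot → the shipment reaches the regional store → the vials are thawed → the first dose is administered.
Total delay along the path: 28 + 27 + 21 + 29 = 105 days.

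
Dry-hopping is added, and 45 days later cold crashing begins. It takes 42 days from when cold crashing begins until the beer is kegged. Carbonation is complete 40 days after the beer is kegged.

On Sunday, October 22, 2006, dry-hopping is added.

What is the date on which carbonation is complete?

Dry-hopping is added: Oct 22, 2006.
Cold crashing begins: Oct 22, 2006 + 45 days = Dec 6, 2006.
The beer is kegged: Dec 6, 2006 + 42 days = Jan 17, 2007.
Carbonation is complete: Jan 17, 2007 + 40 days = Feb 26, 2007.

Monday, February 26, 2007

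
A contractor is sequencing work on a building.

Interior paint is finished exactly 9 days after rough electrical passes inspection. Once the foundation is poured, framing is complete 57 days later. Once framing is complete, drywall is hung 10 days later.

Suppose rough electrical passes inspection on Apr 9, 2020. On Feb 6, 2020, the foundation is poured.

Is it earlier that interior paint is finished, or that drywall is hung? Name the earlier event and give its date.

Rough electrical passes inspection: Apr 9, 2020.
Interior paint is finished: Apr 9, 2020 + 9 days = Apr 18, 2020.
The foundation is poured: Feb 6, 2020.
Framing is complete: Feb 6, 2020 + 57 days = Apr 3, 2020.
Drywall is hung: Apr 3, 2020 + 10 days = Apr 13, 2020.
Comparing: interior paint is finished on Apr 18, 2020 vs drywall is hung on Apr 13, 2020. Earlier: drywall is hung.

Drywall is hung — Apr 13, 2020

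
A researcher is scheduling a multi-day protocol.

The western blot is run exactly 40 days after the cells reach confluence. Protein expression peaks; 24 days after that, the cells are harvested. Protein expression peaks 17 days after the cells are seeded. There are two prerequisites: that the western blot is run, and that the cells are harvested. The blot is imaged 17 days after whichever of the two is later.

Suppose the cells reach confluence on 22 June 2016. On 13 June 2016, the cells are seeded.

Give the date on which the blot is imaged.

18 August 2016

The cells reach confluence: Jun 22, 2016.
The western blot is run: Jun 22, 2016 + 40 days = Aug 1, 2016.
The cells are seeded: Jun 13, 2016.
Protein expression peaks: Jun 13, 2016 + 17 days = Jun 30, 2016.
The cells are harvested: Jun 30, 2016 + 24 days = Jul 24, 2016.
Both prerequisites met — the western blot is run (Aug 1, 2016), the cells are harvested (Jul 24, 2016); the later is Aug 1, 2016.
The blot is imaged: Aug 1, 2016 + 17 days = Aug 18, 2016.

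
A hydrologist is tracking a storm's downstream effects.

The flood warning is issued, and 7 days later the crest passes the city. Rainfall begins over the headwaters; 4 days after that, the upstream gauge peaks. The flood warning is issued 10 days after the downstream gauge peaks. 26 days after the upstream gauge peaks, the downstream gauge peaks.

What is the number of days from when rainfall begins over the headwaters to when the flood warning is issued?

Causal path: rainfall begins over the headwaters → the upstream gauge peaks → the downstream gauge peaks → the flood warning is issued.
Total delay along the path: 4 + 26 + 10 = 40 days.

40 days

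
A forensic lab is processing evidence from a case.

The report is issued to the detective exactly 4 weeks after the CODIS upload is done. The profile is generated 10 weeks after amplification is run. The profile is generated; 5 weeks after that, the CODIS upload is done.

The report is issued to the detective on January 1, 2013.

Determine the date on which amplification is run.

The report is issued to the detective: Jan 1, 2013.
The CODIS upload is done: Jan 1, 2013 − 4 weeks = Dec 4, 2012.
The profile is generated: Dec 4, 2012 − 5 weeks = Oct 30, 2012.
Amplification is run: Oct 30, 2012 − 10 weeks = Aug 21, 2012.

August 21, 2012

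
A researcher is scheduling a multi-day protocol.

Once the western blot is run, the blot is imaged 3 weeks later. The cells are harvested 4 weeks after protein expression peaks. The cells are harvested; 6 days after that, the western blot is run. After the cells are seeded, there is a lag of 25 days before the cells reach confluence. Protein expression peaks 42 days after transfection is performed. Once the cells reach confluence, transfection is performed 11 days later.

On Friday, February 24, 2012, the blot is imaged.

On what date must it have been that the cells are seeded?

The blot is imaged: Feb 24, 2012.
The western blot is run: Feb 24, 2012 − 3 weeks = Feb 3, 2012.
The cells are harvested: Feb 3, 2012 − 6 days = Jan 28, 2012.
Protein expression peaks: Jan 28, 2012 − 4 weeks = Dec 31, 2011.
Transfection is performed: Dec 31, 2011 − 42 days = Nov 19, 2011.
The cells reach confluence: Nov 19, 2011 − 11 days = Nov 8, 2011.
The cells are seeded: Nov 8, 2011 − 25 days = Oct 14, 2011.

Friday, October 14, 2011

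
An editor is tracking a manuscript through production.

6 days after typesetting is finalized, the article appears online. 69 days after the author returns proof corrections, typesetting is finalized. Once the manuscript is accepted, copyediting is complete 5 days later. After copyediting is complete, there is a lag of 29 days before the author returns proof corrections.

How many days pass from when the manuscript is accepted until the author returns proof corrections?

Causal path: the manuscript is accepted → copyediting is complete → the author returns proof corrections.
Total delay along the path: 5 + 29 = 34 days.

34 days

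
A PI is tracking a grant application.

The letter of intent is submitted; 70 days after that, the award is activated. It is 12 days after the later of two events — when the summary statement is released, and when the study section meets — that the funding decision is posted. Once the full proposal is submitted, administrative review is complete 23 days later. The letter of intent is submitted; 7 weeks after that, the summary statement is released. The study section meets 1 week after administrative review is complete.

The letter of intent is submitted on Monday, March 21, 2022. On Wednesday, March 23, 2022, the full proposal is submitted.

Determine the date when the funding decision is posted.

The letter of intent is submitted: Mar 21, 2022.
The summary statement is released: Mar 21, 2022 + 7 weeks = May 9, 2022.
The full proposal is submitted: Mar 23, 2022.
Administrative review is complete: Mar 23, 2022 + 23 days = Apr 15, 2022.
The study section meets: Apr 15, 2022 + 1 week = Apr 22, 2022.
Both prerequisites met — the summary statement is released (May 9, 2022), the study section meets (Apr 22, 2022); the later is May 9, 2022.
The funding decision is posted: May 9, 2022 + 12 days = May 21, 2022.

Saturday, May 21, 2022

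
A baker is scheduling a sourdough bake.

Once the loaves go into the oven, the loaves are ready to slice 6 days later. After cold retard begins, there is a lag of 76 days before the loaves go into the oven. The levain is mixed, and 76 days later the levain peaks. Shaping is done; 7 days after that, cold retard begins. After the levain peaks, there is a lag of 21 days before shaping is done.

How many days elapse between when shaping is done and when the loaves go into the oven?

Causal path: shaping is done → cold retard begins → the loaves go into the oven.
Total delay along the path: 7 + 76 = 83 days.

83 days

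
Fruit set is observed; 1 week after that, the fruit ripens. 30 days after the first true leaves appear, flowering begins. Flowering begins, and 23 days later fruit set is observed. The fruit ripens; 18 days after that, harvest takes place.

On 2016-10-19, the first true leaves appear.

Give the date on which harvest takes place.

The first true leaves appear: Oct 19, 2016.
Flowering begins: Oct 19, 2016 + 30 days = Nov 18, 2016.
Fruit set is observed: Nov 18, 2016 + 23 days = Dec 11, 2016.
The fruit ripens: Dec 11, 2016 + 1 week = Dec 18, 2016.
Harvest takes place: Dec 18, 2016 + 18 days = Jan 5, 2017.

2017-01-05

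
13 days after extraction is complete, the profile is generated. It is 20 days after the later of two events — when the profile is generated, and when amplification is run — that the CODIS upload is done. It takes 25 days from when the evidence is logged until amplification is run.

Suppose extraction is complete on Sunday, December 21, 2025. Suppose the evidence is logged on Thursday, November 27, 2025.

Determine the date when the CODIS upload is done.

Extraction is complete: Dec 21, 2025.
The profile is generated: Dec 21, 2025 + 13 days = Jan 3, 2026.
The evidence is logged: Nov 27, 2025.
Amplification is run: Nov 27, 2025 + 25 days = Dec 22, 2025.
Both prerequisites met — the profile is generated (Jan 3, 2026), amplification is run (Dec 22, 2025); the later is Jan 3, 2026.
The CODIS upload is done: Jan 3, 2026 + 20 days = Jan 23, 2026.

Friday, January 23, 2026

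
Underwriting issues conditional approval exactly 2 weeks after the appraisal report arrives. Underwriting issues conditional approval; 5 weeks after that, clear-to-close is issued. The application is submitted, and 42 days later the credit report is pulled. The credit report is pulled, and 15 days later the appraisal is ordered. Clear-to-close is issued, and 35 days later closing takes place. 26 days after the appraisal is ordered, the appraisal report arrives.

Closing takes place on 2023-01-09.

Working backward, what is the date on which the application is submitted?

2022-07-26

Closing takes place: Jan 9, 2023.
Clear-to-close is issued: Jan 9, 2023 − 35 days = Dec 5, 2022.
Underwriting issues conditional approval: Dec 5, 2022 − 5 weeks = Oct 31, 2022.
The appraisal report arrives: Oct 31, 2022 − 2 weeks = Oct 17, 2022.
The appraisal is ordered: Oct 17, 2022 − 26 days = Sep 21, 2022.
The credit report is pulled: Sep 21, 2022 − 15 days = Sep 6, 2022.
The application is submitted: Sep 6, 2022 − 42 days = Jul 26, 2022.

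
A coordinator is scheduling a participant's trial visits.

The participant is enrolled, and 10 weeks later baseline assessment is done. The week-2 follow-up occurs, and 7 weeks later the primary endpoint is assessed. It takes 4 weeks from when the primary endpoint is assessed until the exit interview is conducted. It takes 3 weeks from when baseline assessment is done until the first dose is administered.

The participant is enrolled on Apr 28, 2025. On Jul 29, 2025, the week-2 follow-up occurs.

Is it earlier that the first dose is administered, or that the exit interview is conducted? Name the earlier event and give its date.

The participant is enrolled: Apr 28, 2025.
Baseline assessment is done: Apr 28, 2025 + 10 weeks = Jul 7, 2025.
The first dose is administered: Jul 7, 2025 + 3 weeks = Jul 28, 2025.
The week-2 follow-up occurs: Jul 29, 2025.
The primary endpoint is assessed: Jul 29, 2025 + 7 weeks = Sep 16, 2025.
The exit interview is conducted: Sep 16, 2025 + 4 weeks = Oct 14, 2025.
Comparing: the first dose is administered on Jul 28, 2025 vs the exit interview is conducted on Oct 14, 2025. Earlier: the first dose is administered.

The first dose is administered — Jul 28, 2025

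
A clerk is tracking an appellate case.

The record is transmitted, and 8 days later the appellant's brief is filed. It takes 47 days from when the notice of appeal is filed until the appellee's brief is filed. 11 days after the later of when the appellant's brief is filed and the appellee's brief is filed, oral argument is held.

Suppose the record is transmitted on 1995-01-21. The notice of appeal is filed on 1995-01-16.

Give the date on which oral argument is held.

The record is transmitted: Jan 21, 1995.
The appellant's brief is filed: Jan 21, 1995 + 8 days = Jan 29, 1995.
The notice of appeal is filed: Jan 16, 1995.
The appellee's brief is filed: Jan 16, 1995 + 47 days = Mar 4, 1995.
Both prerequisites met — the appellant's brief is filed (Jan 29, 1995), the appellee's brief is filed (Mar 4, 1995); the later is Mar 4, 1995.
Oral argument is held: Mar 4, 1995 + 11 days = Mar 15, 1995.

1995-03-15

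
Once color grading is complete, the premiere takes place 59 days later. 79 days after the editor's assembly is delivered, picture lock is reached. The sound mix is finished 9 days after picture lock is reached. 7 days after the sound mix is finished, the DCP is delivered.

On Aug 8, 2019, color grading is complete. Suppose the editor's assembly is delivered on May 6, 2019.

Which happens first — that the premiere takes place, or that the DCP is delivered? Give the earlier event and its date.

Color grading is complete: Aug 8, 2019.
The premiere takes place: Aug 8, 2019 + 59 days = Oct 6, 2019.
The editor's assembly is delivered: May 6, 2019.
Picture lock is reached: May 6, 2019 + 79 days = Jul 24, 2019.
The sound mix is finished: Jul 24, 2019 + 9 days = Aug 2, 2019.
The DCP is delivered: Aug 2, 2019 + 7 days = Aug 9, 2019.
Comparing: the premiere takes place on Oct 6, 2019 vs the DCP is delivered on Aug 9, 2019. Earlier: the DCP is delivered.

The DCP is delivered — Aug 9, 2019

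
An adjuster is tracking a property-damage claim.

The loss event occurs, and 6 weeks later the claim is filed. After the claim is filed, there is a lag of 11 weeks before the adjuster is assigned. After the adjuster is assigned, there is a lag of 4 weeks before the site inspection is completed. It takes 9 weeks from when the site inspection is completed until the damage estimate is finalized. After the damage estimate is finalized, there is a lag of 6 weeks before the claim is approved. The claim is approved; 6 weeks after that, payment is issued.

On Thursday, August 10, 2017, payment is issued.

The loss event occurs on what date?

Thursday, October 20, 2016

Payment is issued: Aug 10, 2017.
The claim is approved: Aug 10, 2017 − 6 weeks = Jun 29, 2017.
The damage estimate is finalized: Jun 29, 2017 − 6 weeks = May 18, 2017.
The site inspection is completed: May 18, 2017 − 9 weeks = Mar 16, 2017.
The adjuster is assigned: Mar 16, 2017 − 4 weeks = Feb 16, 2017.
The claim is filed: Feb 16, 2017 − 11 weeks = Dec 1, 2016.
The loss event occurs: Dec 1, 2016 − 6 weeks = Oct 20, 2016.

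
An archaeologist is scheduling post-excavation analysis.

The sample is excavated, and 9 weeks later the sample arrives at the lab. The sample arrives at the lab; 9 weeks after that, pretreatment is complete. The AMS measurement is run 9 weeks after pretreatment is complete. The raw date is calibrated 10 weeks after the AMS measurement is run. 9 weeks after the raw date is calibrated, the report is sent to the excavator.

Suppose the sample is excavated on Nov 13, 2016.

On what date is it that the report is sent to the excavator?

The sample is excavated: Nov 13, 2016.
The sample arrives at the lab: Nov 13, 2016 + 9 weeks = Jan 15, 2017.
Pretreatment is complete: Jan 15, 2017 + 9 weeks = Mar 19, 2017.
The AMS measurement is run: Mar 19, 2017 + 9 weeks = May 21, 2017.
The raw date is calibrated: May 21, 2017 + 10 weeks = Jul 30, 2017.
The report is sent to the excavator: Jul 30, 2017 + 9 weeks = Oct 1, 2017.

Oct 1, 2017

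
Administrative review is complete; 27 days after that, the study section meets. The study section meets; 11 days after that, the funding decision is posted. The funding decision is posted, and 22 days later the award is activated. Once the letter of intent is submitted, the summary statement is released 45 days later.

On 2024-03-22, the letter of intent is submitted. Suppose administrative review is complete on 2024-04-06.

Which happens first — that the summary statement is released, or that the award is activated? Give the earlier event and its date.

The letter of intent is submitted: Mar 22, 2024.
The summary statement is released: Mar 22, 2024 + 45 days = May 6, 2024.
Administrative review is complete: Apr 6, 2024.
The study section meets: Apr 6, 2024 + 27 days = May 3, 2024.
The funding decision is posted: May 3, 2024 + 11 days = May 14, 2024.
The award is activated: May 14, 2024 + 22 days = Jun 5, 2024.
Comparing: the summary statement is released on May 6, 2024 vs the award is activated on Jun 5, 2024. Earlier: the summary statement is released.

The summary statement is released — 2024-05-06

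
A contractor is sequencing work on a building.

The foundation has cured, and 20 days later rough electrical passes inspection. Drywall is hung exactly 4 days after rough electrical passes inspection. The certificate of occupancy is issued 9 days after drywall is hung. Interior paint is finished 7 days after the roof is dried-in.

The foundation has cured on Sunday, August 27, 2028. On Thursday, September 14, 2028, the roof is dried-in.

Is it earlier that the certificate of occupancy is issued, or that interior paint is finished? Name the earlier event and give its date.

The foundation has cured: Aug 27, 2028.
Rough electrical passes inspection: Aug 27, 2028 + 20 days = Sep 16, 2028.
Drywall is hung: Sep 16, 2028 + 4 days = Sep 20, 2028.
The certificate of occupancy is issued: Sep 20, 2028 + 9 days = Sep 29, 2028.
The roof is dried-in: Sep 14, 2028.
Interior paint is finished: Sep 14, 2028 + 7 days = Sep 21, 2028.
Comparing: the certificate of occupancy is issued on Sep 29, 2028 vs interior paint is finished on Sep 21, 2028. Earlier: interior paint is finished.

Interior paint is finished — Thursday, September 21, 2028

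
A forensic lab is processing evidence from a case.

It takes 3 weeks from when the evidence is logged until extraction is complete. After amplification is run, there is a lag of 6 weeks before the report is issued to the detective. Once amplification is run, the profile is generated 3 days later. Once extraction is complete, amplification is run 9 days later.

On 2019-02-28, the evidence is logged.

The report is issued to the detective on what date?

The evidence is logged: Feb 28, 2019.
Extraction is complete: Feb 28, 2019 + 3 weeks = Mar 21, 2019.
Amplification is run: Mar 21, 2019 + 9 days = Mar 30, 2019.
The report is issued to the detective: Mar 30, 2019 + 6 weeks = May 11, 2019.

2019-05-11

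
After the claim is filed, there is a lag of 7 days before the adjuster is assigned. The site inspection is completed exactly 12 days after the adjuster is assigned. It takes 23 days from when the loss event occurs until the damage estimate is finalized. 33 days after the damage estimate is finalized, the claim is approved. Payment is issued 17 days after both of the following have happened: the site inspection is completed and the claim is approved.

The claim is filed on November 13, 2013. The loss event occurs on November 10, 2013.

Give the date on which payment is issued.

The claim is filed: Nov 13, 2013.
The adjuster is assigned: Nov 13, 2013 + 7 days = Nov 20, 2013.
The site inspection is completed: Nov 20, 2013 + 12 days = Dec 2, 2013.
The loss event occurs: Nov 10, 2013.
The damage estimate is finalized: Nov 10, 2013 + 23 days = Dec 3, 2013.
The claim is approved: Dec 3, 2013 + 33 days = Jan 5, 2014.
Both prerequisites met — the site inspection is completed (Dec 2, 2013), the claim is approved (Jan 5, 2014); the later is Jan 5, 2014.
Payment is issued: Jan 5, 2014 + 17 days = Jan 22, 2014.

January 22, 2014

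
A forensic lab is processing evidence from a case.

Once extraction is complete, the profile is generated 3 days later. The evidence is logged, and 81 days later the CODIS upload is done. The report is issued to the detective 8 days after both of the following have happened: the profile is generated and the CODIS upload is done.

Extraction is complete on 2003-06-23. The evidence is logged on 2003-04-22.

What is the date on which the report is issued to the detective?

Extraction is complete: Jun 23, 2003.
The profile is generated: Jun 23, 2003 + 3 days = Jun 26, 2003.
The evidence is logged: Apr 22, 2003.
The CODIS upload is done: Apr 22, 2003 + 81 days = Jul 12, 2003.
Both prerequisites met — the profile is generated (Jun 26, 2003), the CODIS upload is done (Jul 12, 2003); the later is Jul 12, 2003.
The report is issued to the detective: Jul 12, 2003 + 8 days = Jul 20, 2003.

2003-07-20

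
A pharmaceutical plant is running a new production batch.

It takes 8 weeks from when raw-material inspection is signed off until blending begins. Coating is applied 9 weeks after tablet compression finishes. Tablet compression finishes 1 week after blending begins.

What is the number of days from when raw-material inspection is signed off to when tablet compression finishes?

63 days

Causal path: raw-material inspection is signed off → blending begins → tablet compression finishes.
Total delay along the path: 8 + 1 weeks = 9 weeks = 63 days.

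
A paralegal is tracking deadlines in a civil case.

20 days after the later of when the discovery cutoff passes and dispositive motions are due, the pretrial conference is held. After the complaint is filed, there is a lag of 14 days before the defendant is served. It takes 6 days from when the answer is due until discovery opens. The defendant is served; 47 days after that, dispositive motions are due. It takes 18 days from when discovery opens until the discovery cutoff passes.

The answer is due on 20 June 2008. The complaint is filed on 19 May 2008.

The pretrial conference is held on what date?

8 August 2008

The answer is due: Jun 20, 2008.
Discovery opens: Jun 20, 2008 + 6 days = Jun 26, 2008.
The discovery cutoff passes: Jun 26, 2008 + 18 days = Jul 14, 2008.
The complaint is filed: May 19, 2008.
The defendant is served: May 19, 2008 + 14 days = Jun 2, 2008.
Dispositive motions are due: Jun 2, 2008 + 47 days = Jul 19, 2008.
Both prerequisites met — the discovery cutoff passes (Jul 14, 2008), dispositive motions are due (Jul 19, 2008); the later is Jul 19, 2008.
The pretrial conference is held: Jul 19, 2008 + 20 days = Aug 8, 2008.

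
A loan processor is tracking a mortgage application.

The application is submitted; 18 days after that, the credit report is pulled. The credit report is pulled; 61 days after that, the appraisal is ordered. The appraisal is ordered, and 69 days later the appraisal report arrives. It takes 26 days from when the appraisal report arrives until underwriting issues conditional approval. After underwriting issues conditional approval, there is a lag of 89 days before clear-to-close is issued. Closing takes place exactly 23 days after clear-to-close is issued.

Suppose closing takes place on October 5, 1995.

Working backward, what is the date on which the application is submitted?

Closing takes place: Oct 5, 1995.
Clear-to-close is issued: Oct 5, 1995 − 23 days = Sep 12, 1995.
Underwriting issues conditional approval: Sep 12, 1995 − 89 days = Jun 15, 1995.
The appraisal report arrives: Jun 15, 1995 − 26 days = May 20, 1995.
The appraisal is ordered: May 20, 1995 − 69 days = Mar 12, 1995.
The credit report is pulled: Mar 12, 1995 − 61 days = Jan 10, 1995.
The application is submitted: Jan 10, 1995 − 18 days = Dec 23, 1994.

December 23, 1994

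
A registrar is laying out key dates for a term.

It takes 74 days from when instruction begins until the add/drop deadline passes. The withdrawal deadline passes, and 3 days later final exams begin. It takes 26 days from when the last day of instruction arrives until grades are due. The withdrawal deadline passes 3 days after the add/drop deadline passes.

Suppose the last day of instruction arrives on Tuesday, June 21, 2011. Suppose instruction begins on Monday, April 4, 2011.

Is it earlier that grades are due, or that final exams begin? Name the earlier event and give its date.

Final exams begin — Thursday, June 23, 2011

The last day of instruction arrives: Jun 21, 2011.
Grades are due: Jun 21, 2011 + 26 days = Jul 17, 2011.
Instruction begins: Apr 4, 2011.
The add/drop deadline passes: Apr 4, 2011 + 74 days = Jun 17, 2011.
The withdrawal deadline passes: Jun 17, 2011 + 3 days = Jun 20, 2011.
Final exams begin: Jun 20, 2011 + 3 days = Jun 23, 2011.
Comparing: grades are due on Jul 17, 2011 vs final exams begin on Jun 23, 2011. Earlier: final exams begin.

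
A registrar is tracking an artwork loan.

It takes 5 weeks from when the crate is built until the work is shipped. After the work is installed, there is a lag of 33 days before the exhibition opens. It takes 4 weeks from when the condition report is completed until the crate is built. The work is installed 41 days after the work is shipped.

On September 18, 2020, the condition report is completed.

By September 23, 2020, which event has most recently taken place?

The condition report is completed: Sep 18, 2020.
The crate is built: Sep 18, 2020 + 4 weeks = Oct 16, 2020.
The work is shipped: Oct 16, 2020 + 5 weeks = Nov 20, 2020.
The work is installed: Nov 20, 2020 + 41 days = Dec 31, 2020.
The exhibition opens: Dec 31, 2020 + 33 days = Feb 2, 2021.
Sep 23, 2020 falls between when the condition report is completed (Sep 18, 2020) and when the crate is built (Oct 16, 2020).

The condition report is completed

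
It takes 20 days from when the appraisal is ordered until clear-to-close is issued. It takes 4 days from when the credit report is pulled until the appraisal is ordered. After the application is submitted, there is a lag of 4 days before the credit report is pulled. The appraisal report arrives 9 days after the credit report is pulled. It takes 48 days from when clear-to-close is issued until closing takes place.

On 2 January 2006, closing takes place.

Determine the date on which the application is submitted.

18 October 2005

Closing takes place: Jan 2, 2006.
Clear-to-close is issued: Jan 2, 2006 − 48 days = Nov 15, 2005.
The appraisal is ordered: Nov 15, 2005 − 20 days = Oct 26, 2005.
The credit report is pulled: Oct 26, 2005 − 4 days = Oct 22, 2005.
The application is submitted: Oct 22, 2005 − 4 days = Oct 18, 2005.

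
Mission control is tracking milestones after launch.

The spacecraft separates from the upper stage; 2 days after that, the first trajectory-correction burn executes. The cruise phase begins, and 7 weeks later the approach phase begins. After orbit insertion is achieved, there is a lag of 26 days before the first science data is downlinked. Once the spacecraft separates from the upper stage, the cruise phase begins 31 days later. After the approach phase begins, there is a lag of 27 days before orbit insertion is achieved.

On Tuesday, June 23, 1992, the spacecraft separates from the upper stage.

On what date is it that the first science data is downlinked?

The spacecraft separates from the upper stage: Jun 23, 1992.
The cruise phase begins: Jun 23, 1992 + 31 days = Jul 24, 1992.
The approach phase begins: Jul 24, 1992 + 7 weeks = Sep 11, 1992.
Orbit insertion is achieved: Sep 11, 1992 + 27 days = Oct 8, 1992.
The first science data is downlinked: Oct 8, 1992 + 26 days = Nov 3, 1992.

Tuesday, November 3, 1992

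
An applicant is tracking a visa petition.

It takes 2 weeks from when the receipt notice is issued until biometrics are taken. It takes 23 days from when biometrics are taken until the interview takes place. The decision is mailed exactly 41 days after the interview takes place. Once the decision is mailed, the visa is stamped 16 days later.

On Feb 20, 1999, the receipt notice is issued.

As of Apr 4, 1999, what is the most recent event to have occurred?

The interview takes place

The receipt notice is issued: Feb 20, 1999.
Biometrics are taken: Feb 20, 1999 + 2 weeks = Mar 6, 1999.
The interview takes place: Mar 6, 1999 + 23 days = Mar 29, 1999.
The decision is mailed: Mar 29, 1999 + 41 days = May 9, 1999.
The visa is stamped: May 9, 1999 + 16 days = May 25, 1999.
Apr 4, 1999 falls between when the interview takes place (Mar 29, 1999) and when the decision is mailed (May 9, 1999).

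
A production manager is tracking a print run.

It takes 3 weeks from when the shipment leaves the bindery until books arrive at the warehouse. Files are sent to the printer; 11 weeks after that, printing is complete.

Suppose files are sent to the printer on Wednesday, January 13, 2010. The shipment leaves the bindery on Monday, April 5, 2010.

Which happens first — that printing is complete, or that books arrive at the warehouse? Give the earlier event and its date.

Printing is complete — Wednesday, March 31, 2010

Files are sent to the printer: Jan 13, 2010.
Printing is complete: Jan 13, 2010 + 11 weeks = Mar 31, 2010.
The shipment leaves the bindery: Apr 5, 2010.
Books arrive at the warehouse: Apr 5, 2010 + 3 weeks = Apr 26, 2010.
Comparing: printing is complete on Mar 31, 2010 vs books arrive at the warehouse on Apr 26, 2010. Earlier: printing is complete.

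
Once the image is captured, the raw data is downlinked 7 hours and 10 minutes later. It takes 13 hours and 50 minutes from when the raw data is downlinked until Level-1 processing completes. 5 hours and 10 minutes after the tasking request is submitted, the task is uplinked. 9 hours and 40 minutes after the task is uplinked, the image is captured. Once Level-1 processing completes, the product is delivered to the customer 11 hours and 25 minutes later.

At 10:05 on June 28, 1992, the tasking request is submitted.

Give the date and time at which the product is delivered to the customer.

The tasking request is submitted: 10:05 Jun 28, 1992.
The task is uplinked: 10:05 Jun 28, 1992 + 5h10m = 15:15 Jun 28, 1992.
The image is captured: 15:15 Jun 28, 1992 + 9h40m = 00:55 Jun 29, 1992.
The raw data is downlinked: 00:55 Jun 29, 1992 + 7h10m = 08:05 Jun 29, 1992.
Level-1 processing completes: 08:05 Jun 29, 1992 + 13h50m = 21:55 Jun 29, 1992.
The product is delivered to the customer: 21:55 Jun 29, 1992 + 11h25m = 09:20 Jun 30, 1992.

09:20 on June 30, 1992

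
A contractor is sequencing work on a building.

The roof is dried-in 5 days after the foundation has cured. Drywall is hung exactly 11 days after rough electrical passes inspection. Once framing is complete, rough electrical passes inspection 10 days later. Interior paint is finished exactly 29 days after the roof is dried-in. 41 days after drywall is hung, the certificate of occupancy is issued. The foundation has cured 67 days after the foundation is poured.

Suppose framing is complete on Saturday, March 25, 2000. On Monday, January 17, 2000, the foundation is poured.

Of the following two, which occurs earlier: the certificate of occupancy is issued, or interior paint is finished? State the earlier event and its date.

Interior paint is finished — Thursday, April 27, 2000

Framing is complete: Mar 25, 2000.
Rough electrical passes inspection: Mar 25, 2000 + 10 days = Apr 4, 2000.
Drywall is hung: Apr 4, 2000 + 11 days = Apr 15, 2000.
The certificate of occupancy is issued: Apr 15, 2000 + 41 days = May 26, 2000.
The foundation is poured: Jan 17, 2000.
The foundation has cured: Jan 17, 2000 + 67 days = Mar 24, 2000.
The roof is dried-in: Mar 24, 2000 + 5 days = Mar 29, 2000.
Interior paint is finished: Mar 29, 2000 + 29 days = Apr 27, 2000.
Comparing: the certificate of occupancy is issued on May 26, 2000 vs interior paint is finished on Apr 27, 2000. Earlier: interior paint is finished.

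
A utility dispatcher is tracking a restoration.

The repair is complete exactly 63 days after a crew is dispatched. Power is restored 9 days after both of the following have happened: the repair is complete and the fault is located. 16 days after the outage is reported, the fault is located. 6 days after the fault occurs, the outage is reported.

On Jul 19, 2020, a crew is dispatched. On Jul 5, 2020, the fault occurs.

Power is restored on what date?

Sep 29, 2020

A crew is dispatched: Jul 19, 2020.
The repair is complete: Jul 19, 2020 + 63 days = Sep 20, 2020.
The fault occurs: Jul 5, 2020.
The outage is reported: Jul 5, 2020 + 6 days = Jul 11, 2020.
The fault is located: Jul 11, 2020 + 16 days = Jul 27, 2020.
Both prerequisites met — the repair is complete (Sep 20, 2020), the fault is located (Jul 27, 2020); the later is Sep 20, 2020.
Power is restored: Sep 20, 2020 + 9 days = Sep 29, 2020.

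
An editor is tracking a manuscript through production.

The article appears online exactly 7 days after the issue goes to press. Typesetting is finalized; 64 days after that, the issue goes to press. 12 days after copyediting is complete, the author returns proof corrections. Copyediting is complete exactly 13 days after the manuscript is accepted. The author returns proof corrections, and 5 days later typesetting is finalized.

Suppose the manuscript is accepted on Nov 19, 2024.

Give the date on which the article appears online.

The manuscript is accepted: Nov 19, 2024.
Copyediting is complete: Nov 19, 2024 + 13 days = Dec 2, 2024.
The author returns proof corrections: Dec 2, 2024 + 12 days = Dec 14, 2024.
Typesetting is finalized: Dec 14, 2024 + 5 days = Dec 19, 2024.
The issue goes to press: Dec 19, 2024 + 64 days = Feb 21, 2025.
The article appears online: Feb 21, 2025 + 7 days = Feb 28, 2025.

Feb 28, 2025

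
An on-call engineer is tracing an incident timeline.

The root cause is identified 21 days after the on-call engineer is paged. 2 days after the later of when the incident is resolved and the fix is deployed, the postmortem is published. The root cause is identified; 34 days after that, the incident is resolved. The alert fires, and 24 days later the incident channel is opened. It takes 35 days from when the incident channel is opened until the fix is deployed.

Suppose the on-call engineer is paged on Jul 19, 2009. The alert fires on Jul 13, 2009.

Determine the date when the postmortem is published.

Sep 14, 2009

The on-call engineer is paged: Jul 19, 2009.
The root cause is identified: Jul 19, 2009 + 21 days = Aug 9, 2009.
The incident is resolved: Aug 9, 2009 + 34 days = Sep 12, 2009.
The alert fires: Jul 13, 2009.
The incident channel is opened: Jul 13, 2009 + 24 days = Aug 6, 2009.
The fix is deployed: Aug 6, 2009 + 35 days = Sep 10, 2009.
Both prerequisites met — the incident is resolved (Sep 12, 2009), the fix is deployed (Sep 10, 2009); the later is Sep 12, 2009.
The postmortem is published: Sep 12, 2009 + 2 days = Sep 14, 2009.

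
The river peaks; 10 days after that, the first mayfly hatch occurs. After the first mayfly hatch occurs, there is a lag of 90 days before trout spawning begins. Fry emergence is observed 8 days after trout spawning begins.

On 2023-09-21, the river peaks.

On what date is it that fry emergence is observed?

2024-01-07

The river peaks: Sep 21, 2023.
The first mayfly hatch occurs: Sep 21, 2023 + 10 days = Oct 1, 2023.
Trout spawning begins: Oct 1, 2023 + 90 days = Dec 30, 2023.
Fry emergence is observed: Dec 30, 2023 + 8 days = Jan 7, 2024.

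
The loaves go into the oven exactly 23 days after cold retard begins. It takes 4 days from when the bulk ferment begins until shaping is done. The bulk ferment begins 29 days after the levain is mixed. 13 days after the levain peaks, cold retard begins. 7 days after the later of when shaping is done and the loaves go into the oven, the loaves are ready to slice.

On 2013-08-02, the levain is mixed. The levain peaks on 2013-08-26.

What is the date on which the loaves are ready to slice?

The levain is mixed: Aug 2, 2013.
The bulk ferment begins: Aug 2, 2013 + 29 days = Aug 31, 2013.
Shaping is done: Aug 31, 2013 + 4 days = Sep 4, 2013.
The levain peaks: Aug 26, 2013.
Cold retard begins: Aug 26, 2013 + 13 days = Sep 8, 2013.
The loaves go into the oven: Sep 8, 2013 + 23 days = Oct 1, 2013.
Both prerequisites met — shaping is done (Sep 4, 2013), the loaves go into the oven (Oct 1, 2013); the later is Oct 1, 2013.
The loaves are ready to slice: Oct 1, 2013 + 7 days = Oct 8, 2013.

2013-10-08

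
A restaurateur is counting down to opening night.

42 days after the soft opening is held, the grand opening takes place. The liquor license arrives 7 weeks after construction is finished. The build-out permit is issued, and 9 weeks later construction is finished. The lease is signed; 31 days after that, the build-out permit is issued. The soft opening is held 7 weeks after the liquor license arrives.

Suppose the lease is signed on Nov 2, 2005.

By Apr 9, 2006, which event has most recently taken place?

The lease is signed: Nov 2, 2005.
The build-out permit is issued: Nov 2, 2005 + 31 days = Dec 3, 2005.
Construction is finished: Dec 3, 2005 + 9 weeks = Feb 4, 2006.
The liquor license arrives: Feb 4, 2006 + 7 weeks = Mar 25, 2006.
The soft opening is held: Mar 25, 2006 + 7 weeks = May 13, 2006.
The grand opening takes place: May 13, 2006 + 42 days = Jun 24, 2006.
Apr 9, 2006 falls between when the liquor license arrives (Mar 25, 2006) and when the soft opening is held (May 13, 2006).

The liquor license arrives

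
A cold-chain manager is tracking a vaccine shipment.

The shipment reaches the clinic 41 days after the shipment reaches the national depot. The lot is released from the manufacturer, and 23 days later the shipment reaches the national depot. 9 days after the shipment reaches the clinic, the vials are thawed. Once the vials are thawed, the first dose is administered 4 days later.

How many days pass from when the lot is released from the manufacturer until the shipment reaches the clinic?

64 days

Causal path: the lot is released from the manufacturer → the shipment reaches the national depot → the shipment reaches the clinic.
Total delay along the path: 23 + 41 = 64 days.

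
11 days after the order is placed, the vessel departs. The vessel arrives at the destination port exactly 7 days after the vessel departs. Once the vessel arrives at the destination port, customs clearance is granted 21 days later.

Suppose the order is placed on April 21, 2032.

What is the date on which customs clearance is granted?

The order is placed: Apr 21, 2032.
The vessel departs: Apr 21, 2032 + 11 days = May 2, 2032.
The vessel arrives at the destination port: May 2, 2032 + 7 days = May 9, 2032.
Customs clearance is granted: May 9, 2032 + 21 days = May 30, 2032.

May 30, 2032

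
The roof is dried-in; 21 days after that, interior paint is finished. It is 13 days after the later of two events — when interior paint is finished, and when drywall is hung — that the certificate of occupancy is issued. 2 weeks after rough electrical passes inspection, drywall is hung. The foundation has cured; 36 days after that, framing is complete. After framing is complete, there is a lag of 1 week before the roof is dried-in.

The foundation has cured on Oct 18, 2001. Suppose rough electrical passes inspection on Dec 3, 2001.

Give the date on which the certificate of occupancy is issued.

The foundation has cured: Oct 18, 2001.
Framing is complete: Oct 18, 2001 + 36 days = Nov 23, 2001.
The roof is dried-in: Nov 23, 2001 + 1 week = Nov 30, 2001.
Interior paint is finished: Nov 30, 2001 + 21 days = Dec 21, 2001.
Rough electrical passes inspection: Dec 3, 2001.
Drywall is hung: Dec 3, 2001 + 2 weeks = Dec 17, 2001.
Both prerequisites met — interior paint is finished (Dec 21, 2001), drywall is hung (Dec 17, 2001); the later is Dec 21, 2001.
The certificate of occupancy is issued: Dec 21, 2001 + 13 days = Jan 3, 2002.

Jan 3, 2002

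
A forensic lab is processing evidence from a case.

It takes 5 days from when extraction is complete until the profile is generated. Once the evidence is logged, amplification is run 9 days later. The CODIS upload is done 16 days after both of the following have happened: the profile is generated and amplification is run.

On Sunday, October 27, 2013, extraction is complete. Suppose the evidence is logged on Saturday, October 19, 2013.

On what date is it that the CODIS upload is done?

Extraction is complete: Oct 27, 2013.
The profile is generated: Oct 27, 2013 + 5 days = Nov 1, 2013.
The evidence is logged: Oct 19, 2013.
Amplification is run: Oct 19, 2013 + 9 days = Oct 28, 2013.
Both prerequisites met — the profile is generated (Nov 1, 2013), amplification is run (Oct 28, 2013); the later is Nov 1, 2013.
The CODIS upload is done: Nov 1, 2013 + 16 days = Nov 17, 2013.

Sunday, November 17, 2013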